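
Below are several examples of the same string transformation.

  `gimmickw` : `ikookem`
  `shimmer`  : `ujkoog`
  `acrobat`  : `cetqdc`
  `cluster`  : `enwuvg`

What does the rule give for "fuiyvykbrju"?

The pattern: shift every letter 2 places forward in the alphabet (wrapping around), then delete the last character.
Starting from "fuiyvykbrju": after the first operation, "hwkaxamdtlw"; after the second, "hwkaxamdtl".

hwkaxamdtl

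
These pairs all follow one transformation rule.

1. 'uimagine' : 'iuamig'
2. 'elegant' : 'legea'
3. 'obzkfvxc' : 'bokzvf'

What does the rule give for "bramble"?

The rule is to delete the last 2 characters, then swap each adjacent pair of characters (1↔2, 3↔4, ...).
On "bramble": the first step gives "bramb", and the second then gives "rbmab".

rbmab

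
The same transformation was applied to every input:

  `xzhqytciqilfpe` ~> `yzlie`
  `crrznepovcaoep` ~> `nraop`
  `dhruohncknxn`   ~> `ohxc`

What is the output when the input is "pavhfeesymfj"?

fafs

The rule is to keep one character in every 3, starting at position 2 (positions 2nd, 5th, 8th, ...), then swap each adjacent pair of characters (1↔2, 3↔4, ...).
Applying both steps to "pavhfeesymfj": "afsf", then "fafs".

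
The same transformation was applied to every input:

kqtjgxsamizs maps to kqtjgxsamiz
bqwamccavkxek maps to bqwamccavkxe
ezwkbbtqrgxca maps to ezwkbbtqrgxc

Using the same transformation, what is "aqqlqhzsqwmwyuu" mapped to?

Each output is the input with this applied: delete the last character.
For "aqqlqhzsqwmwyuu" the result is "aqqlqhzsqwmwyu".

aqqlqhzsqwmwyu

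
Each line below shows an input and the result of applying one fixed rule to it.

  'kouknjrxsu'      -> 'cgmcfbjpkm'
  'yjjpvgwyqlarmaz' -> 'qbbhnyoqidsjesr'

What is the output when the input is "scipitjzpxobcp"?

kuahalbrhpgtuh

Looking at the pairs, the operation is to shift every letter 8 places backward in the alphabet (wrapping around).
So "scipitjzpxobcp" becomes "kuahalbrhpgtuh".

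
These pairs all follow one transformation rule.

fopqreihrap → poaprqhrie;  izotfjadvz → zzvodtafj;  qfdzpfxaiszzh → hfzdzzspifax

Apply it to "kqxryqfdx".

xqdxfrqy

Rule — take characters alternately from the front and the back (1st, last, 2nd, 2nd-last, ...), then delete the first character.
"kqxryqfdx" → "kxqdxfrqy" → "xqdxfrqy".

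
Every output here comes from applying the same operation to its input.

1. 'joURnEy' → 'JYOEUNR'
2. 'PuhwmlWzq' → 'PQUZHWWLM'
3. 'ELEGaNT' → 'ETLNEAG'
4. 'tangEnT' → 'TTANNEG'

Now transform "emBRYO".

EOMYBR

Looking at the pairs, the operation is to take characters alternately from the front and the back (1st, last, 2nd, 2nd-last, ...), then convert every letter to uppercase.
Working it through for "emBRYO": intermediate "eOmYBR", final "EOMYBR".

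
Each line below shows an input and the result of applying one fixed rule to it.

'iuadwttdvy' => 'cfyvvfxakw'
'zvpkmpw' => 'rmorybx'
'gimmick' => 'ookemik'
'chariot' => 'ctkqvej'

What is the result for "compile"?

What's happening: shift every letter 2 places forward in the alphabet (wrapping around), then move the first 2 characters to the end (rotate left by 2).
Doing the same to "compile": "orkngeq".

orkngeq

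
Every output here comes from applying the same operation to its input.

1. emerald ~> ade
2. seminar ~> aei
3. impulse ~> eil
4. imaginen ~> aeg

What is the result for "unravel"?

ael

The pattern: sort the characters into alphabetical order, then keep only the first 3 characters.
For "unravel", step one produces "aelnruv"; step two turns that into "ael".
(Check on "emerald": → "adeelmr" → "ade" ✓)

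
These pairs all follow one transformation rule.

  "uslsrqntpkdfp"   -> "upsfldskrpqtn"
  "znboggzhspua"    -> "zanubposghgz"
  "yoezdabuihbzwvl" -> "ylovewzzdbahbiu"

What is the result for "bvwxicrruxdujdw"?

The pattern: take characters alternately from the front and the back (1st, last, 2nd, 2nd-last, ...).
Applying that to "bvwxicrruxdujdw" gives "bwvdwjxuidcxrur".

bwvdwjxuidcxrur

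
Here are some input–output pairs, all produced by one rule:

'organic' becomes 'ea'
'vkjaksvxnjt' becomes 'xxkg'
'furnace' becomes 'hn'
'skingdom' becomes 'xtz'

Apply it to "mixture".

vh

The rule is to shift every letter 13 places forward in the alphabet (wrapping around) — i.e. ROT13, then keep one character in every 3, starting at position 2 (positions 2nd, 5th, 8th, ...).
Applying both steps to "mixture": "zvkgher", then "vh".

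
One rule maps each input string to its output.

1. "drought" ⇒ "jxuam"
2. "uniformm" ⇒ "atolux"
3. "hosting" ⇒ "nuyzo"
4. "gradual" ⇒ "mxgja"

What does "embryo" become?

kshx

The pattern: delete the last 2 characters, then shift every letter 6 places forward in the alphabet (wrapping around).
For "embryo", step one produces "embr"; step two turns that into "kshx".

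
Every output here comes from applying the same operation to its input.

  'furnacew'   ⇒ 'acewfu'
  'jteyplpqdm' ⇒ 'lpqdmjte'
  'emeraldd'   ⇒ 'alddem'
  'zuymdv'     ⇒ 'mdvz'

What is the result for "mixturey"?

Looking at the pairs, the operation is to swap the front and back halves of the string, then delete the last 2 characters.
Working it through for "mixturey": intermediate "ureymixt", final "ureymi".

ureymi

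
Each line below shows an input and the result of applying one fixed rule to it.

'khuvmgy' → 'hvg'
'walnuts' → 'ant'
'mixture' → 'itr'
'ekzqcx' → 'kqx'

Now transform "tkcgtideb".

kgie

In each case the input is transformed by: keep every other character starting from the second (positions 2nd, 4th, 6th, ...).
So "tkcgtideb" becomes "kgie".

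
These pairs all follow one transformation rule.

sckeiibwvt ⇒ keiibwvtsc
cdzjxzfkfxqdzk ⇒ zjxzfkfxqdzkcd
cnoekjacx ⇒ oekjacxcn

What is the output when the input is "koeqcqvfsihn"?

eqcqvfsihnko

The transformation: move the first 2 characters to the end (rotate left by 2).
"koeqcqvfsihn" → "eqcqvfsihnko".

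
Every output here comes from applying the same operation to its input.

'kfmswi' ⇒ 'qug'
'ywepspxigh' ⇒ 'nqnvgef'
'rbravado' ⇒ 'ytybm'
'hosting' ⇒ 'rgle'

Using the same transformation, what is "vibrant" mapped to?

Rule — delete the first 3 characters, then shift every letter 2 places backward in the alphabet (wrapping around).
For "vibrant", step one produces "rant"; step two turns that into "pylr".

pylr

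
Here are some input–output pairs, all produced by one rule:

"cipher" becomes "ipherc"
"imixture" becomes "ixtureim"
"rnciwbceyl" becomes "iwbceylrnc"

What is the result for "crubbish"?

ubbishcr

In each case the input is transformed by: swap the front and back halves of the string, then move the last 2 characters to the front (rotate right by 2).
Applying both steps to "crubbish": "bishcrub", then "ubbishcr".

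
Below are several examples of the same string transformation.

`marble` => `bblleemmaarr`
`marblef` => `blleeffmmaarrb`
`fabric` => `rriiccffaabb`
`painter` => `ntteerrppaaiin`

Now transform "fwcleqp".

leeqqppffwwccl

Rule — double every character, then swap the front and back halves of the string.
On "fwcleqp": the first step gives "ffwwcclleeqqpp", and the second then gives "leeqqppffwwccl".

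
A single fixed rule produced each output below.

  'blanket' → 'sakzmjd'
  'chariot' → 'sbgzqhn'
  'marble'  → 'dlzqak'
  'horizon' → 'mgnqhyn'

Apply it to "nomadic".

Rule — move the last character to the front, then shift every letter 1 place backward in the alphabet (wrapping around).
Working it through for "nomadic": intermediate "cnomadi", final "bmnlzch".

bmnlzch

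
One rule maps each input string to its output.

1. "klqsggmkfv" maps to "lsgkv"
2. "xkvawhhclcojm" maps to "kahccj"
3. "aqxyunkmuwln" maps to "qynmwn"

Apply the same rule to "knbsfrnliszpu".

nsrlsp

The rule is to keep every other character starting from the second (positions 2nd, 4th, 6th, ...).
Doing the same to "knbsfrnliszpu": "nsrlsp".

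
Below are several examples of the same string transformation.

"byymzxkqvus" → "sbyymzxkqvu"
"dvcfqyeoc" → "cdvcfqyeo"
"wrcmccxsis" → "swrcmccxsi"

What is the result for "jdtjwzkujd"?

djdtjwzkuj

Looking at the pairs, the operation is to move the last character to the front.
So "jdtjwzkujd" becomes "djdtjwzkuj".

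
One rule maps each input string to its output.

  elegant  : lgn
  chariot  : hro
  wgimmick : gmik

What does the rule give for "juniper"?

The transformation: keep every other character starting from the second (positions 2nd, 4th, 6th, ...).
Applying that to "juniper" gives "uie".

uie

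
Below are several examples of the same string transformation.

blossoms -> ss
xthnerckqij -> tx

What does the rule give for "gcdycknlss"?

sy

Each output is the input with this applied: sort the characters into alphabetical order, then keep only the last 2 characters.
On "gcdycknlss": the first step gives "ccdgklnssy", and the second then gives "sy".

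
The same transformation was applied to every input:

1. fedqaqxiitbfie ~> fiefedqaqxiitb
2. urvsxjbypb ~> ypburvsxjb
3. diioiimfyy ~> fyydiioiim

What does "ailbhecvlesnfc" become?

nfcailbhecvles

The rule is to move the last 3 characters to the front (rotate right by 3).
Doing the same to "ailbhecvlesnfc": "nfcailbhecvles".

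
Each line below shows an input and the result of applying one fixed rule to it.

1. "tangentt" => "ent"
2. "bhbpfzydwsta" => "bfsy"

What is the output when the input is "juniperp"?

ipu

In each case the input is transformed by: sort the characters into alphabetical order, then keep one character in every 3, starting at position 2 (positions 2nd, 5th, 8th, ...).
Doing the same to "juniperp": "ipu".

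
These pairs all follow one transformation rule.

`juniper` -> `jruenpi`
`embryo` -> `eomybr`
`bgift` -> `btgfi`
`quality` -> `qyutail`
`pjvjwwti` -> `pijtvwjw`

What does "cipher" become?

crieph

The rule is to take characters alternately from the front and the back (1st, last, 2nd, 2nd-last, ...).
"cipher" → "crieph".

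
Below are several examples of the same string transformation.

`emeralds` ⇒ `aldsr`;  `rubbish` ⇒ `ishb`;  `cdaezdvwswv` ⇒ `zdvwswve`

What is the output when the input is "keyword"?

ordw

Each output is the input with this applied: delete the first 3 characters, then move the first character to the end.
Working it through for "keyword": intermediate "word", final "ordw".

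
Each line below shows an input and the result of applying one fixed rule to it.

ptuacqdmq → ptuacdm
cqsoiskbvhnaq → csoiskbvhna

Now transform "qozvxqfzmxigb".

The transformation: remove every "q".
So "qozvxqfzmxigb" becomes "ozvxfzmxigb".

ozvxfzmxigb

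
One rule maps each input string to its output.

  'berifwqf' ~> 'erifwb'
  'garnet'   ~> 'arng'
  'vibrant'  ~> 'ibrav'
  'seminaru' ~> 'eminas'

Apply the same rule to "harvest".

Looking at the pairs, the operation is to delete the last 2 characters, then move the first character to the end.
Doing the same to "harvest": "arveh".

arveh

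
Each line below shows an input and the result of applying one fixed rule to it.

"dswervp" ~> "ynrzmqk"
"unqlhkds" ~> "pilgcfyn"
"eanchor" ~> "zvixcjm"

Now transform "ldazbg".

Looking at the pairs, the operation is to shift every letter 5 places backward in the alphabet (wrapping around).
For "ldazbg" the result is "gyvuwb".

gyvuwb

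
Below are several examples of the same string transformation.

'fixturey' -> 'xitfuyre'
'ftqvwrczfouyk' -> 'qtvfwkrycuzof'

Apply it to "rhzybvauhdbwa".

The transformation: move the first 2 characters to the end (rotate left by 2), then take characters alternately from the front and the back (1st, last, 2nd, 2nd-last, ...).
Starting from "rhzybvauhdbwa": after the first operation, "zybvauhdbwarh"; after the second, "zhyrbavwabudh".

zhyrbavwabudh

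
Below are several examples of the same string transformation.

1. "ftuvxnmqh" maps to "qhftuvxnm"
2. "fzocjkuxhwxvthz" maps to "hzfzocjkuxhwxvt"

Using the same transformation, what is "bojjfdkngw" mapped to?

gwbojjfdkn

The pattern: move the last 2 characters to the front (rotate right by 2).
On "bojjfdkngw" that produces "gwbojjfdkn".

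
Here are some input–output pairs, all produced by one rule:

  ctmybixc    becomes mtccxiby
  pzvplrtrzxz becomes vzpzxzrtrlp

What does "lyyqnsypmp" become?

yylpmpysnq

Looking at the pairs, the operation is to move the first 3 characters to the end (rotate left by 3), then reverse the string.
On "lyyqnsypmp" that produces "yylpmpysnq".
(Check on "pzvplrtrzxz": → "plrtrzxzpzv" → "vzpzxzrtrlp" ✓)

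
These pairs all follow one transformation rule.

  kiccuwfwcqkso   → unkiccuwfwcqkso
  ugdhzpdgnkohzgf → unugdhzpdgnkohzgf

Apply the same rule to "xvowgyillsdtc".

unxvowgyillsdtc

What's happening: prepend "un".
On "xvowgyillsdtc" that produces "unxvowgyillsdtc".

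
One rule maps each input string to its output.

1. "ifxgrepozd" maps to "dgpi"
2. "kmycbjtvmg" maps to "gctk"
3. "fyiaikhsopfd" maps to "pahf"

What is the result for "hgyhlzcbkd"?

dhch

The pattern: keep one character in every 3, starting at position 1 (positions 1st, 4th, 7th, ...), then swap the first and last characters.
On "hgyhlzcbkd": the first step gives "hhcd", and the second then gives "dhch".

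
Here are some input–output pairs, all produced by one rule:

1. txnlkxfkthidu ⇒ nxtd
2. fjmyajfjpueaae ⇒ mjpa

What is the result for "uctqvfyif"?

The rule is to keep one character in every 3, starting at position 3 (positions 3rd, 6th, 9th, ...).
"uctqvfyif" → "tff".

tff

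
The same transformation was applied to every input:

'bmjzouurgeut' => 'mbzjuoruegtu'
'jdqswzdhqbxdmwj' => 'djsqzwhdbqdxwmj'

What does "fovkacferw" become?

ofkvcaefwr

Each output is the input with this applied: swap each adjacent pair of characters (1↔2, 3↔4, ...).
"fovkacferw" → "ofkvcaefwr".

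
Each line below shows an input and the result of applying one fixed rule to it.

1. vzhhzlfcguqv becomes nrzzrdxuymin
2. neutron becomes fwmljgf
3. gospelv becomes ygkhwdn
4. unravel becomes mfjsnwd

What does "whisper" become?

ozakhwj

The pattern: shift every letter 8 places backward in the alphabet (wrapping around).
On "whisper" that produces "ozakhwj".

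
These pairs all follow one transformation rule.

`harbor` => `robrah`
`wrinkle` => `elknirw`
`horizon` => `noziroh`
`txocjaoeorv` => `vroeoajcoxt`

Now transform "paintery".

yretniap

What's happening: reverse the string.
Applying that to "paintery" gives "yretniap".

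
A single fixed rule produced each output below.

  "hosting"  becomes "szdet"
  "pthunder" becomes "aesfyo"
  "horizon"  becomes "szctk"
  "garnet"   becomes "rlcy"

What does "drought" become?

The pattern: delete the last 2 characters, then shift every letter 11 places forward in the alphabet (wrapping around).
On "drought": the first step gives "droug", and the second then gives "oczfr".

oczfr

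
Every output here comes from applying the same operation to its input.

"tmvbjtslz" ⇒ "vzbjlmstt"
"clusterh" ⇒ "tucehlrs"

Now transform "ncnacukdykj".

uyaccdjkknn

Each output is the input with this applied: sort the characters into alphabetical order, then move the last 2 characters to the front (rotate right by 2).
On "ncnacukdykj": the first step gives "accdjkknnuy", and the second then gives "uyaccdjkknn".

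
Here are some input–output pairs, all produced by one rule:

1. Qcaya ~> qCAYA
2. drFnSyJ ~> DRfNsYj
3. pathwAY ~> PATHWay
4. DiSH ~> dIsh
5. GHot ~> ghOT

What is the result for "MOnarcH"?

moNARCh

Each output is the input with this applied: flip the case of every letter.
Doing the same to "MOnarcH": "moNARCh".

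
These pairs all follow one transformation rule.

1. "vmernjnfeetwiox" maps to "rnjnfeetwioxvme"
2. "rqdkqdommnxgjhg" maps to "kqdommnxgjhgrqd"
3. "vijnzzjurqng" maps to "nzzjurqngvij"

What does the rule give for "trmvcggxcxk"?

vcggxcxktrm

The rule is to move the first 3 characters to the end (rotate left by 3).
Doing the same to "trmvcggxcxk": "vcggxcxktrm".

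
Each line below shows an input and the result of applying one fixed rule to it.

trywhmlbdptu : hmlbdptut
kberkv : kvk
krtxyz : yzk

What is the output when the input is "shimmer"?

mers

The rule is to move the first character to the end, then delete the first 3 characters.
For "shimmer" the result is "mers".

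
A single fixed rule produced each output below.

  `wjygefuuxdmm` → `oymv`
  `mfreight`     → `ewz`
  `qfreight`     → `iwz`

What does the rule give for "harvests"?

znl

What's happening: shift every letter 8 places backward in the alphabet (wrapping around), then keep one character in every 3, starting at position 1 (positions 1st, 4th, 7th, ...).
For "harvests", step one produces "zsjnwklk"; step two turns that into "znl".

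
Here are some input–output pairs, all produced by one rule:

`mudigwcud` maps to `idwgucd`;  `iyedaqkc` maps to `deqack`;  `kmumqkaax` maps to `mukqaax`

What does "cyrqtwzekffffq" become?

qrwtezfkffqf

The rule is to swap each adjacent pair of characters (1↔2, 3↔4, ...), then delete the first 2 characters.
On "cyrqtwzekffffq" that produces "qrwtezfkffqf".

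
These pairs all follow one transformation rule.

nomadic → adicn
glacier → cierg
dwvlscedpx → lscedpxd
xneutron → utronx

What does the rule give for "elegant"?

In each case the input is transformed by: move the first character to the end, then delete the first 2 characters.
On "elegant" that produces "gante".

gante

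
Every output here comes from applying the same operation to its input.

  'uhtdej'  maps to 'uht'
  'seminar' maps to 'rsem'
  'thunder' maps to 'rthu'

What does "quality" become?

The rule is to move the first 3 characters to the end (rotate left by 3), then delete the first 3 characters.
For "quality", step one produces "lityqua"; step two turns that into "yqua".

yqua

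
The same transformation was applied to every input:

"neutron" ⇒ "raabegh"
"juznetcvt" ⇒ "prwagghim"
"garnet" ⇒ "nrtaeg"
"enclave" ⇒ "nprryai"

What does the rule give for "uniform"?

Looking at the pairs, the operation is to sort the characters into alphabetical order, then shift every letter 13 places forward in the alphabet (wrapping around) — i.e. ROT13.
Applying that to "uniform" gives "svzabeh".

svzabeh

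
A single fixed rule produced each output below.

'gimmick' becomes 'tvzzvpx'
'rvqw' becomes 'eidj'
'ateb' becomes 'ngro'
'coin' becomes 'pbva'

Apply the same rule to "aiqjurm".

nvdwhez

The rule is to shift every letter 13 places forward in the alphabet (wrapping around) — i.e. ROT13.
Applying that to "aiqjurm" gives "nvdwhez".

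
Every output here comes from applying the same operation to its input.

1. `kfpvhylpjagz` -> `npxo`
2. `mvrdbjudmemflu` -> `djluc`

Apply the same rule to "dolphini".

Each output is the input with this applied: shift every letter 8 places forward in the alphabet (wrapping around), then keep one character in every 3, starting at position 2 (positions 2nd, 5th, 8th, ...).
Working it through for "dolphini": intermediate "lwtxpqvq", final "wpq".

wpq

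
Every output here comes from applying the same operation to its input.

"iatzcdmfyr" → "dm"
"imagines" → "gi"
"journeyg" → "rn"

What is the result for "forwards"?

wa

Looking at the pairs, the operation is to move the last 3 characters to the front (rotate right by 3), then keep only the last 2 characters.
Starting from "forwards": after the first operation, "rdsforwa"; after the second, "wa".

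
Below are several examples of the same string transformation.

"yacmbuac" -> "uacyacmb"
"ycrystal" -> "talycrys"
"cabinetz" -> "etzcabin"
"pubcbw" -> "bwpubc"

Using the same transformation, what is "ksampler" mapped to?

The pattern: swap the front and back halves of the string, then move the first character to the end.
Working it through for "ksampler": intermediate "plerksam", final "lerksamp".
(Check on "pubcbw": → "cbwpub" → "bwpubc" ✓)

lerksamp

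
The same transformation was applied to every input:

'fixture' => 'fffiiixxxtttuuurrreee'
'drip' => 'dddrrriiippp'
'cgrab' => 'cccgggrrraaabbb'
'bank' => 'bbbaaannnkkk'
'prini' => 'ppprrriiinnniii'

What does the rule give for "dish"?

dddiiissshhh

The transformation: repeat every character 3 times.
On "dish" that produces "dddiiissshhh".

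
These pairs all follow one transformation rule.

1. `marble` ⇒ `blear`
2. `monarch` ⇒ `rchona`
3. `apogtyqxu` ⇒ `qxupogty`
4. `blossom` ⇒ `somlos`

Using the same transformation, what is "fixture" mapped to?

Rule — delete the first character, then move the last 3 characters to the front (rotate right by 3).
"fixture" → "ureixt".

ureixt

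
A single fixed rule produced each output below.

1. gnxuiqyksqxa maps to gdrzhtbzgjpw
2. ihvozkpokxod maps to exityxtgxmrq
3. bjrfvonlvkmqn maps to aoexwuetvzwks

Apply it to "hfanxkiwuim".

The pattern: move the first 2 characters to the end (rotate left by 2), then shift every letter 9 places forward in the alphabet (wrapping around).
For "hfanxkiwuim", step one produces "anxkiwuimhf"; step two turns that into "jwgtrfdrvqo".
(Check on "gnxuiqyksqxa": → "xuiqyksqxagn" → "gdrzhtbzgjpw" ✓)

jwgtrfdrvqo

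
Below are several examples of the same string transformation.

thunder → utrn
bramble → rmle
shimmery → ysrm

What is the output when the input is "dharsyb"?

ysrh

The pattern: sort the characters into reverse alphabetical order, then keep only the first 4 characters.
On "dharsyb" that produces "ysrh".
(Check on "shimmery": → "ysrmmihe" → "ysrm" ✓)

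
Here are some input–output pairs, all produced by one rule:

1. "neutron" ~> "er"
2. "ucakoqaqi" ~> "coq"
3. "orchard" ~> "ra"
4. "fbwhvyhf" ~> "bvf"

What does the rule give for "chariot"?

hi

Each output is the input with this applied: keep one character in every 3, starting at position 2 (positions 2nd, 5th, 8th, ...).
"chariot" → "hi".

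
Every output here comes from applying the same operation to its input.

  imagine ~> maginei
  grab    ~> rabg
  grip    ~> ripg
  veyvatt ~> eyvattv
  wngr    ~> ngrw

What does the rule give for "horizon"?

What's happening: move the first character to the end.
Applying that to "horizon" gives "orizonh".

orizonh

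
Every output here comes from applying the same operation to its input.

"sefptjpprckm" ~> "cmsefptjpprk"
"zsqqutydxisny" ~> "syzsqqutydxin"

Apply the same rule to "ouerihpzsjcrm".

cmouerihpzsjr

Rule — move the last 2 characters to the front (rotate right by 2), then swap the first and last characters.
Working it through for "ouerihpzsjcrm": intermediate "rmouerihpzsjc", final "cmouerihpzsjr".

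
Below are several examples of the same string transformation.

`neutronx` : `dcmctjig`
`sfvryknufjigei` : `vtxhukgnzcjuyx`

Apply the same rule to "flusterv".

Looking at the pairs, the operation is to shift every letter 11 places backward in the alphabet (wrapping around), then move the last 3 characters to the front (rotate right by 3).
Applying both steps to "flusterv": "uajhitgk", then "tgkuajhi".

tgkuajhi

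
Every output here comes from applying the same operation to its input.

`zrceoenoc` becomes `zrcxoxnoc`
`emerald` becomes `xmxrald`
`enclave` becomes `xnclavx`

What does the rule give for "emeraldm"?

What's happening: replace every "e" with "x".
Doing the same to "emeraldm": "xmxraldm".

xmxraldm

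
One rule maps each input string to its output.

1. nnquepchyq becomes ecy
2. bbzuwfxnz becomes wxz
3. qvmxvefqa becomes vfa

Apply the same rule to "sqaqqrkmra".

What's happening: keep every other character starting from the first (positions 1st, 3rd, 5th, ...), then keep only the last 3 characters.
On "sqaqqrkmra" that produces "qkr".
(Check on "nnquepchyq": → "nqecy" → "ecy" ✓)

qkr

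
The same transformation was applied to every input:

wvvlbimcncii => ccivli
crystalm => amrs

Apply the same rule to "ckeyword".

odky

Looking at the pairs, the operation is to swap the front and back halves of the string, then keep every other character starting from the second (positions 2nd, 4th, 6th, ...).
So "ckeyword" becomes "odky".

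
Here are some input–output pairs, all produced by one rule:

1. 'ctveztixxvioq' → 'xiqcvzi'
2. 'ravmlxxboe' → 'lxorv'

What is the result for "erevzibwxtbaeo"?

xbeeezb

The pattern: keep every other character starting from the first (positions 1st, 3rd, 5th, ...), then move the last 3 characters to the front (rotate right by 3).
Starting from "erevzibwxtbaeo": after the first operation, "eezbxbe"; after the second, "xbeeezb".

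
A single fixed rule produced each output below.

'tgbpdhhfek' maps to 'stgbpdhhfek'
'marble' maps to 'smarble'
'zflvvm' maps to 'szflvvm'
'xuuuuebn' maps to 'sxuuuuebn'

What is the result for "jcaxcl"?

What's happening: prepend "s".
For "jcaxcl" the result is "sjcaxcl".

sjcaxcl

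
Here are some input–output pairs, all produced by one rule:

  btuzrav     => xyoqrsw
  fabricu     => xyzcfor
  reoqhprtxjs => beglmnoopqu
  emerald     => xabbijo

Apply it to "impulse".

What's happening: sort the characters into alphabetical order, then shift every letter 3 places backward in the alphabet (wrapping around).
For "impulse", step one produces "eilmpsu"; step two turns that into "bfijmpr".

bfijmpr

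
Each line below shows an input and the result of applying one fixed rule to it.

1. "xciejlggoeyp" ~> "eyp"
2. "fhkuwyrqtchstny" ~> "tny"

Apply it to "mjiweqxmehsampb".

The rule is to keep only the last 3 characters.
"mjiweqxmehsampb" → "mpb".

mpb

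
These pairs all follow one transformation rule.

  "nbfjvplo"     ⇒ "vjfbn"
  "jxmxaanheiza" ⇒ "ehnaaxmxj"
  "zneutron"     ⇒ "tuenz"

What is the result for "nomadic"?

Looking at the pairs, the operation is to reverse the string, then delete the first 3 characters.
On "nomadic" that produces "amon".
(Check on "nbfjvplo": → "olpvjfbn" → "vjfbn" ✓)

amon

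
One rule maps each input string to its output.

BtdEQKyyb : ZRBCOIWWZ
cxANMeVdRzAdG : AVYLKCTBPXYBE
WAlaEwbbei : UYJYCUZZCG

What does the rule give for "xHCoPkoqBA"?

Looking at the pairs, the operation is to shift every letter 2 places backward in the alphabet (wrapping around), then convert every letter to uppercase.
For "xHCoPkoqBA", step one produces "vFAmNimoZY"; step two turns that into "VFAMNIMOZY".
(Check on "cxANMeVdRzAdG": → "avYLKcTbPxYbE" → "AVYLKCTBPXYBE" ✓)

VFAMNIMOZY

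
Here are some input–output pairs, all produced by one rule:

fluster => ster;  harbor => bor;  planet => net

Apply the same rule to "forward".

ward

Rule — delete the first 3 characters.
"forward" → "ward".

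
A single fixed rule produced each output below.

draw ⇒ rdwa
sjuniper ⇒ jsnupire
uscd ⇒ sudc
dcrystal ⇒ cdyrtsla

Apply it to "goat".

ogta

Each output is the input with this applied: swap each adjacent pair of characters (1↔2, 3↔4, ...).
For "goat" the result is "ogta".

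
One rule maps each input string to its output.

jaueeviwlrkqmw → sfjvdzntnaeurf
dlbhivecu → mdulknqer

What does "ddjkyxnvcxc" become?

mlmgsltehwg

What's happening: take characters alternately from the front and the back (1st, last, 2nd, 2nd-last, ...), then shift every letter 9 places forward in the alphabet (wrapping around).
"ddjkyxnvcxc" → "dcdxjckvynx" → "mlmgsltehwg".
(Check on "dlbhivecu": → "dulcbehvi" → "mdulknqer" ✓)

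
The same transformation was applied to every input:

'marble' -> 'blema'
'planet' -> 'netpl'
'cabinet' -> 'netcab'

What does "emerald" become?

aldeme

Looking at the pairs, the operation is to move the last 3 characters to the front (rotate right by 3), then delete the last character.
Applying both steps to "emerald": "aldemer", then "aldeme".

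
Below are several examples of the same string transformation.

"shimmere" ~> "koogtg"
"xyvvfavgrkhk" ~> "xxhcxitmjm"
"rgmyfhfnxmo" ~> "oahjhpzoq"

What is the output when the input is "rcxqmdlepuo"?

zsofngrwq

The transformation: delete the first 2 characters, then shift every letter 2 places forward in the alphabet (wrapping around).
On "rcxqmdlepuo": the first step gives "xqmdlepuo", and the second then gives "zsofngrwq".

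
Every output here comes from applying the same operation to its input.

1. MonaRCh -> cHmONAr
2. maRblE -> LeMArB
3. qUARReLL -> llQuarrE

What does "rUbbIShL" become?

HlRuBBis

The pattern: flip the case of every letter, then move the last 2 characters to the front (rotate right by 2).
Doing the same to "rUbbIShL": "HlRuBBis".
(Check on "MonaRCh": → "mONArcH" → "cHmONAr" ✓)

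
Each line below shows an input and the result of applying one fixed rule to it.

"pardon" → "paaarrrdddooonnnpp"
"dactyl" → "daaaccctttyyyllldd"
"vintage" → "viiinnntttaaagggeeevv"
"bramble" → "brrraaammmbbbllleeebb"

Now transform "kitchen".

The rule is to repeat every character 3 times, then move the first 2 characters to the end (rotate left by 2).
For "kitchen" the result is "kiiitttccchhheeennnkk".

kiiitttccchhheeennnkk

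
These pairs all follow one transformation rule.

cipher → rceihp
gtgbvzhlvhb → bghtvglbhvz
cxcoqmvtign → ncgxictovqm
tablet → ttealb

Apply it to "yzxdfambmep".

Rule — reverse the string, then take characters alternately from the front and the back (1st, last, 2nd, 2nd-last, ...).
Applying both steps to "yzxdfambmep": "pembmafdxzy", then "pyezmxbdmfa".

pyezmxbdmfa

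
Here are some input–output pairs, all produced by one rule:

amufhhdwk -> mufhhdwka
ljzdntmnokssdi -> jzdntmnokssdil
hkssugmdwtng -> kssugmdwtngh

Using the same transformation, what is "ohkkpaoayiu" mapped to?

hkkpaoayiuo

Rule — move the first character to the end.
So "ohkkpaoayiu" becomes "hkkpaoayiuo".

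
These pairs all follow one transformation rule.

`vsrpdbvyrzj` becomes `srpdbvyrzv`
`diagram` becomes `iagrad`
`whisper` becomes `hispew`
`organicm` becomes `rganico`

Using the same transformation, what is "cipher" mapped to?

iphec

Looking at the pairs, the operation is to delete the last character, then move the first character to the end.
Starting from "cipher": after the first operation, "ciphe"; after the second, "iphec".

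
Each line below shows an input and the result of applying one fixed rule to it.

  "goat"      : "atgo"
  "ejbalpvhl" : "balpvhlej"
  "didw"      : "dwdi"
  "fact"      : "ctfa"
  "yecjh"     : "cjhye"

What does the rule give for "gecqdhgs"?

cqdhgsge

Rule — move the first 2 characters to the end (rotate left by 2).
So "gecqdhgs" becomes "cqdhgsge".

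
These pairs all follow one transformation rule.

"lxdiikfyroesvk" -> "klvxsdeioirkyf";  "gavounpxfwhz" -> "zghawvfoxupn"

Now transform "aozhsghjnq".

Each output is the input with this applied: take characters alternately from the front and the back (1st, last, 2nd, 2nd-last, ...), then swap each adjacent pair of characters (1↔2, 3↔4, ...).
Starting from "aozhsghjnq": after the first operation, "aqonzjhhsg"; after the second, "qanojzhhgs".

qanojzhhgs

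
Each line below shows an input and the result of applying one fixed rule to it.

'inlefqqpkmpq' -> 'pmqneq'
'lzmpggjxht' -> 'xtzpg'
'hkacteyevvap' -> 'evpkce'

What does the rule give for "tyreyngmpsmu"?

msuyen

In each case the input is transformed by: keep every other character starting from the second (positions 2nd, 4th, 6th, ...), then move the first 3 characters to the end (rotate left by 3).
Working it through for "tyreyngmpsmu": intermediate "yenmsu", final "msuyen".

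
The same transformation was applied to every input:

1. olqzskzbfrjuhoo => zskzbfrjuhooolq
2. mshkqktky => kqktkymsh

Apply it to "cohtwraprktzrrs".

The rule is to move the first 3 characters to the end (rotate left by 3).
"cohtwraprktzrrs" → "twraprktzrrscoh".

twraprktzrrscoh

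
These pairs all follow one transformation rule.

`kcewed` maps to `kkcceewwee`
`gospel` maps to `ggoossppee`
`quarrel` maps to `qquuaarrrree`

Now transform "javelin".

jjaavveellii

The pattern: delete the last character, then double every character.
Working it through for "javelin": intermediate "javeli", final "jjaavveellii".
(Check on "quarrel": → "quarre" → "qquuaarrrree" ✓)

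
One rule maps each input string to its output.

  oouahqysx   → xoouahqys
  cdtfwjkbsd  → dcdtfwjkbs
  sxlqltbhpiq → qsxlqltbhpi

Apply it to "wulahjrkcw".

wwulahjrkc

The rule is to move the last character to the front.
Doing the same to "wulahjrkcw": "wwulahjrkc".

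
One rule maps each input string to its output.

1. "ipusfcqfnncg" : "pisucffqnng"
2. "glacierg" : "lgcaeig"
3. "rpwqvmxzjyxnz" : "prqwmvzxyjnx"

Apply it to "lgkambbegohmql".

glakbmebogmhl

In each case the input is transformed by: swap each adjacent pair of characters (1↔2, 3↔4, ...), then delete the last character.
Working it through for "lgkambbegohmql": intermediate "glakbmebogmhlq", final "glakbmebogmhl".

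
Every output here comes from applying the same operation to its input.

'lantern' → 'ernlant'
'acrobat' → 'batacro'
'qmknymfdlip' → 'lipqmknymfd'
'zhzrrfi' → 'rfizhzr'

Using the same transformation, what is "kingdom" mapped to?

What's happening: move the last 3 characters to the front (rotate right by 3).
For "kingdom" the result is "domking".

domking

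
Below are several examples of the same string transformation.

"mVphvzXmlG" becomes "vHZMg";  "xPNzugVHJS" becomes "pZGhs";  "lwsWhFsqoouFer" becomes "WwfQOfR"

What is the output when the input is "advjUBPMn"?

The pattern: keep every other character starting from the second (positions 2nd, 4th, 6th, ...), then flip the case of every letter.
On "advjUBPMn": the first step gives "djBM", and the second then gives "DJbm".

DJbm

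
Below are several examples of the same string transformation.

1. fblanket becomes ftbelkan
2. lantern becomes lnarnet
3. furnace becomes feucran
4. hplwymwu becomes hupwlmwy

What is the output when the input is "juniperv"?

Each output is the input with this applied: take characters alternately from the front and the back (1st, last, 2nd, 2nd-last, ...).
"juniperv" → "jvurneip".

jvurneip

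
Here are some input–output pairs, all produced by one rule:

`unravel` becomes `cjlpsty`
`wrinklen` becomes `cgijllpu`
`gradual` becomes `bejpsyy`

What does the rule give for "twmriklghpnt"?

efgijklnprru

Looking at the pairs, the operation is to shift every letter 2 places backward in the alphabet (wrapping around), then sort the characters into alphabetical order.
Applying that to "twmriklghpnt" gives "efgijklnprru".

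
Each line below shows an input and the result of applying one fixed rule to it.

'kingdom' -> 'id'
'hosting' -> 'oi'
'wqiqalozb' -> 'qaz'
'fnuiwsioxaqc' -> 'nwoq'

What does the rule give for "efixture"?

fte

The transformation: keep one character in every 3, starting at position 2 (positions 2nd, 5th, 8th, ...).
For "efixture" the result is "fte".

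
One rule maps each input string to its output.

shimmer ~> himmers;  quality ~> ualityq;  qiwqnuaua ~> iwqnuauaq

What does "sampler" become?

amplers

What's happening: move the first character to the end.
So "sampler" becomes "amplers".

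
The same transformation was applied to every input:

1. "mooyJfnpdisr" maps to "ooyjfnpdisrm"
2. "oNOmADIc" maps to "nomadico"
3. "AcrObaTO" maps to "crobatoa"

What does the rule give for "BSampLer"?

samplerb

In each case the input is transformed by: move the first character to the end, then convert every letter to lowercase.
On "BSampLer": the first step gives "SampLerB", and the second then gives "samplerb".
(Check on "AcrObaTO": → "crObaTOA" → "crobatoa" ✓)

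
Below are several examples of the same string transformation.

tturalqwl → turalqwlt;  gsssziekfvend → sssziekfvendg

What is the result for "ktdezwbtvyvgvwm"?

What's happening: move the first character to the end.
Doing the same to "ktdezwbtvyvgvwm": "tdezwbtvyvgvwmk".

tdezwbtvyvgvwmk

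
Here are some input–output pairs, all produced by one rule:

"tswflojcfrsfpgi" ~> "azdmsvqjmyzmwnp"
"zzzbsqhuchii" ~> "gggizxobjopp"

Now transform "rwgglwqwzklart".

ydnnsdxdgrshya

Each output is the input with this applied: shift every letter 7 places forward in the alphabet (wrapping around).
So "rwgglwqwzklart" becomes "ydnnsdxdgrshya".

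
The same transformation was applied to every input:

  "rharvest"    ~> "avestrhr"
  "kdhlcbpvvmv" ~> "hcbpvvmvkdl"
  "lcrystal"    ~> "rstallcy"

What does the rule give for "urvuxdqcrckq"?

vxdqcrckquru

Looking at the pairs, the operation is to move the first 3 characters to the end (rotate left by 3), then swap the first and last characters.
Applying both steps to "urvuxdqcrckq": "uxdqcrckqurv", then "vxdqcrckquru".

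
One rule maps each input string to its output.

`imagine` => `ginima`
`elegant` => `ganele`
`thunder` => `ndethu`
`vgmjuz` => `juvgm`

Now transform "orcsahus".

The pattern: delete the last character, then move the first 3 characters to the end (rotate left by 3).
Starting from "orcsahus": after the first operation, "orcsahu"; after the second, "sahuorc".

sahuorc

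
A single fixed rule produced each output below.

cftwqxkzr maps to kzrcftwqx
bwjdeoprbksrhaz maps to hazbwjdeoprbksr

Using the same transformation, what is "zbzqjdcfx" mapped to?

cfxzbzqjd

Rule — move the last 3 characters to the front (rotate right by 3).
Applying that to "zbzqjdcfx" gives "cfxzbzqjd".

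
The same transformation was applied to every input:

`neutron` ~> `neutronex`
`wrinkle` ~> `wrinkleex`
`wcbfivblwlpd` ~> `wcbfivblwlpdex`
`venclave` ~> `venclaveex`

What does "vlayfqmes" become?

What's happening: append "ex".
So "vlayfqmes" becomes "vlayfqmesex".

vlayfqmesex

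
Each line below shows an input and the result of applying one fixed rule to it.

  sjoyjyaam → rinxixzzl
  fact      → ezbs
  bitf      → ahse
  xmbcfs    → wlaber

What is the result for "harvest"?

The transformation: shift every letter 1 place backward in the alphabet (wrapping around).
"harvest" → "gzqudrs".

gzqudrs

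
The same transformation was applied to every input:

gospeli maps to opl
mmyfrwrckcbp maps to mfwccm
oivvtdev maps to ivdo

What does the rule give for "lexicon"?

In each case the input is transformed by: swap the first and last characters, then keep every other character starting from the second (positions 2nd, 4th, 6th, ...).
"lexicon" → "nexicol" → "eio".

eio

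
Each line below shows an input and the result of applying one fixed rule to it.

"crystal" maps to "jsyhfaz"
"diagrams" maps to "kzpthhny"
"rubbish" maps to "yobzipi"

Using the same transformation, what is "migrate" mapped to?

The transformation: take characters alternately from the front and the back (1st, last, 2nd, 2nd-last, ...), then shift every letter 7 places forward in the alphabet (wrapping around).
On "migrate": the first step gives "meitgar", and the second then gives "tlpanhy".

tlpanhy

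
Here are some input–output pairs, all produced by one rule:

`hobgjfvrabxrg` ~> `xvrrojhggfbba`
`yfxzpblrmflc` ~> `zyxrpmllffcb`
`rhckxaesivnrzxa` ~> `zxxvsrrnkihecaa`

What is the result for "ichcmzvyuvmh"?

Looking at the pairs, the operation is to sort the characters into reverse alphabetical order.
On "ichcmzvyuvmh" that produces "zyvvummihhcc".

zyvvummihhcc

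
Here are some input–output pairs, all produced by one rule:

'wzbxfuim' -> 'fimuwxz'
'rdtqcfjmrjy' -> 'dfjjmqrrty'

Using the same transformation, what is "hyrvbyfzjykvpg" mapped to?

fghjkprvvyyyz

The pattern: sort the characters into alphabetical order, then delete the first character.
For "hyrvbyfzjykvpg", step one produces "bfghjkprvvyyyz"; step two turns that into "fghjkprvvyyyz".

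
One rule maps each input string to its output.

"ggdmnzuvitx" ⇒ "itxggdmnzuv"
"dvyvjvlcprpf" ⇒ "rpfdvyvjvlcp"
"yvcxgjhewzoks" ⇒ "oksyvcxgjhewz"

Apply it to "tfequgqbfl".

Rule — move the last 3 characters to the front (rotate right by 3).
For "tfequgqbfl" the result is "bfltfequgq".

bfltfequgq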